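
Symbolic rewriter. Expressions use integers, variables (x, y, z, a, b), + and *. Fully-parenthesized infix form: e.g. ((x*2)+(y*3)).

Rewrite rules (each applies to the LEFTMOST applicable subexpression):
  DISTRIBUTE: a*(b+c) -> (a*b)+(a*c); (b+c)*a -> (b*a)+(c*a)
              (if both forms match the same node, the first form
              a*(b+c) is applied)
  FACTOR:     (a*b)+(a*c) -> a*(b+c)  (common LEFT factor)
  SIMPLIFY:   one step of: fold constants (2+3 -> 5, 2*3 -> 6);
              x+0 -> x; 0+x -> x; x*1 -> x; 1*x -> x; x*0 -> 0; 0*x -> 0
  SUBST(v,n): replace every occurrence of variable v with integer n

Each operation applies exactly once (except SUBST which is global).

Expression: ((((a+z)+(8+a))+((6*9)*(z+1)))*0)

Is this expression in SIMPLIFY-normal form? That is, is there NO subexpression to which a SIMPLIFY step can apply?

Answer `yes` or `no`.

Expression: ((((a+z)+(8+a))+((6*9)*(z+1)))*0)
Scanning for simplifiable subexpressions (pre-order)...
  at root: ((((a+z)+(8+a))+((6*9)*(z+1)))*0) (SIMPLIFIABLE)
  at L: (((a+z)+(8+a))+((6*9)*(z+1))) (not simplifiable)
  at LL: ((a+z)+(8+a)) (not simplifiable)
  at LLL: (a+z) (not simplifiable)
  at LLR: (8+a) (not simplifiable)
  at LR: ((6*9)*(z+1)) (not simplifiable)
  at LRL: (6*9) (SIMPLIFIABLE)
  at LRR: (z+1) (not simplifiable)
Found simplifiable subexpr at path root: ((((a+z)+(8+a))+((6*9)*(z+1)))*0)
One SIMPLIFY step would give: 0
-> NOT in normal form.

Answer: no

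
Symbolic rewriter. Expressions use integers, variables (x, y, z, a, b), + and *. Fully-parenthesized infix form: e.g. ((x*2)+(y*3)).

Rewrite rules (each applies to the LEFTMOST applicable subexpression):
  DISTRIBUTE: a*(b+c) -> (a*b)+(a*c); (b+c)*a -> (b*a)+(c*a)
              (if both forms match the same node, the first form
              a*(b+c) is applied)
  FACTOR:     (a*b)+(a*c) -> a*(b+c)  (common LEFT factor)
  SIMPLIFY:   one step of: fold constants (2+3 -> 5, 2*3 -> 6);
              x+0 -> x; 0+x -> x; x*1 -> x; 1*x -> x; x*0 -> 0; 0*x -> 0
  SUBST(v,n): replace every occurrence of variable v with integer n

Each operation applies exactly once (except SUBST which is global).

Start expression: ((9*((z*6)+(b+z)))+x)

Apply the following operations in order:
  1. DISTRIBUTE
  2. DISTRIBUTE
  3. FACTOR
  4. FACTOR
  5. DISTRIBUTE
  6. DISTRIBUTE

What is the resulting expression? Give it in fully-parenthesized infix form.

Answer: (((9*(z*6))+((9*b)+(9*z)))+x)

Derivation:
Start: ((9*((z*6)+(b+z)))+x)
Apply DISTRIBUTE at L (target: (9*((z*6)+(b+z)))): ((9*((z*6)+(b+z)))+x) -> (((9*(z*6))+(9*(b+z)))+x)
Apply DISTRIBUTE at LR (target: (9*(b+z))): (((9*(z*6))+(9*(b+z)))+x) -> (((9*(z*6))+((9*b)+(9*z)))+x)
Apply FACTOR at LR (target: ((9*b)+(9*z))): (((9*(z*6))+((9*b)+(9*z)))+x) -> (((9*(z*6))+(9*(b+z)))+x)
Apply FACTOR at L (target: ((9*(z*6))+(9*(b+z)))): (((9*(z*6))+(9*(b+z)))+x) -> ((9*((z*6)+(b+z)))+x)
Apply DISTRIBUTE at L (target: (9*((z*6)+(b+z)))): ((9*((z*6)+(b+z)))+x) -> (((9*(z*6))+(9*(b+z)))+x)
Apply DISTRIBUTE at LR (target: (9*(b+z))): (((9*(z*6))+(9*(b+z)))+x) -> (((9*(z*6))+((9*b)+(9*z)))+x)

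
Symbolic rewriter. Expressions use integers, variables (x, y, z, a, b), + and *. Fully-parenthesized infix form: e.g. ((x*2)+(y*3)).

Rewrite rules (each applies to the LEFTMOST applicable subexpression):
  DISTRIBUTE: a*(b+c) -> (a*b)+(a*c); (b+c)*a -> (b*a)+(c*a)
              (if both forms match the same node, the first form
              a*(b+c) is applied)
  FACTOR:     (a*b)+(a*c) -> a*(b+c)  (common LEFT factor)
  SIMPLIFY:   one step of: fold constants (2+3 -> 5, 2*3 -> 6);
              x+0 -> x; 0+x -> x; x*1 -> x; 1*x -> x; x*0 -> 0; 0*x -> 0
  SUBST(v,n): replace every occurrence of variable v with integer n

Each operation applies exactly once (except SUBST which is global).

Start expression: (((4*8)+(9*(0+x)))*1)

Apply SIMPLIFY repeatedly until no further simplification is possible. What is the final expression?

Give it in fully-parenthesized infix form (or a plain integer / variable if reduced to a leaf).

Answer: (32+(9*x))

Derivation:
Start: (((4*8)+(9*(0+x)))*1)
Step 1: at root: (((4*8)+(9*(0+x)))*1) -> ((4*8)+(9*(0+x))); overall: (((4*8)+(9*(0+x)))*1) -> ((4*8)+(9*(0+x)))
Step 2: at L: (4*8) -> 32; overall: ((4*8)+(9*(0+x))) -> (32+(9*(0+x)))
Step 3: at RR: (0+x) -> x; overall: (32+(9*(0+x))) -> (32+(9*x))
Fixed point: (32+(9*x))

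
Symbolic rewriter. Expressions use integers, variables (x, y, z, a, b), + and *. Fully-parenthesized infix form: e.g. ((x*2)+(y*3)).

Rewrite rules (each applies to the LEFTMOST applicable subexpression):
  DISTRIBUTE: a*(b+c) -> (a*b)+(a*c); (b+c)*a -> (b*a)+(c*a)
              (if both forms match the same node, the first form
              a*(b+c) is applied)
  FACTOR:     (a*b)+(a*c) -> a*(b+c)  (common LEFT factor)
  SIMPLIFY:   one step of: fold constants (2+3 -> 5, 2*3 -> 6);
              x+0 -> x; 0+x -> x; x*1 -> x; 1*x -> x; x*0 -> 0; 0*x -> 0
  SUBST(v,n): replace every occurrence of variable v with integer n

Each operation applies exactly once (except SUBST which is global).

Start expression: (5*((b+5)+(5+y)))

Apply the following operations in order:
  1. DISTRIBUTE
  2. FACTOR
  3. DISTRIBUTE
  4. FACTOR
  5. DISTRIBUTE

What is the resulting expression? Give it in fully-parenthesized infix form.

Answer: ((5*(b+5))+(5*(5+y)))

Derivation:
Start: (5*((b+5)+(5+y)))
Apply DISTRIBUTE at root (target: (5*((b+5)+(5+y)))): (5*((b+5)+(5+y))) -> ((5*(b+5))+(5*(5+y)))
Apply FACTOR at root (target: ((5*(b+5))+(5*(5+y)))): ((5*(b+5))+(5*(5+y))) -> (5*((b+5)+(5+y)))
Apply DISTRIBUTE at root (target: (5*((b+5)+(5+y)))): (5*((b+5)+(5+y))) -> ((5*(b+5))+(5*(5+y)))
Apply FACTOR at root (target: ((5*(b+5))+(5*(5+y)))): ((5*(b+5))+(5*(5+y))) -> (5*((b+5)+(5+y)))
Apply DISTRIBUTE at root (target: (5*((b+5)+(5+y)))): (5*((b+5)+(5+y))) -> ((5*(b+5))+(5*(5+y)))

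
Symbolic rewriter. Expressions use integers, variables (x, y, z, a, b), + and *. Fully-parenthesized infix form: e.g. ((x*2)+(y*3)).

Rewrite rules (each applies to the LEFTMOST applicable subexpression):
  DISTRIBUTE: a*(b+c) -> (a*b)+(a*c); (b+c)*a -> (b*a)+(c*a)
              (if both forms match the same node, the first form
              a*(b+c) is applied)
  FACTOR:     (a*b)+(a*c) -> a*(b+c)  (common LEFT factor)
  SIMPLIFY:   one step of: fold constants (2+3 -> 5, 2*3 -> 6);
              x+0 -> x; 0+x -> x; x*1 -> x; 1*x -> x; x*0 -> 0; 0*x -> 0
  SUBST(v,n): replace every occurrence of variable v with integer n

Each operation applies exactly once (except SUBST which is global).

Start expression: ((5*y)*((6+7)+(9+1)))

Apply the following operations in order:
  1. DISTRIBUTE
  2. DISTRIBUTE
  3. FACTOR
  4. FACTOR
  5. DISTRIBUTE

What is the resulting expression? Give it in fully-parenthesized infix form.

Answer: (((5*y)*(6+7))+((5*y)*(9+1)))

Derivation:
Start: ((5*y)*((6+7)+(9+1)))
Apply DISTRIBUTE at root (target: ((5*y)*((6+7)+(9+1)))): ((5*y)*((6+7)+(9+1))) -> (((5*y)*(6+7))+((5*y)*(9+1)))
Apply DISTRIBUTE at L (target: ((5*y)*(6+7))): (((5*y)*(6+7))+((5*y)*(9+1))) -> ((((5*y)*6)+((5*y)*7))+((5*y)*(9+1)))
Apply FACTOR at L (target: (((5*y)*6)+((5*y)*7))): ((((5*y)*6)+((5*y)*7))+((5*y)*(9+1))) -> (((5*y)*(6+7))+((5*y)*(9+1)))
Apply FACTOR at root (target: (((5*y)*(6+7))+((5*y)*(9+1)))): (((5*y)*(6+7))+((5*y)*(9+1))) -> ((5*y)*((6+7)+(9+1)))
Apply DISTRIBUTE at root (target: ((5*y)*((6+7)+(9+1)))): ((5*y)*((6+7)+(9+1))) -> (((5*y)*(6+7))+((5*y)*(9+1)))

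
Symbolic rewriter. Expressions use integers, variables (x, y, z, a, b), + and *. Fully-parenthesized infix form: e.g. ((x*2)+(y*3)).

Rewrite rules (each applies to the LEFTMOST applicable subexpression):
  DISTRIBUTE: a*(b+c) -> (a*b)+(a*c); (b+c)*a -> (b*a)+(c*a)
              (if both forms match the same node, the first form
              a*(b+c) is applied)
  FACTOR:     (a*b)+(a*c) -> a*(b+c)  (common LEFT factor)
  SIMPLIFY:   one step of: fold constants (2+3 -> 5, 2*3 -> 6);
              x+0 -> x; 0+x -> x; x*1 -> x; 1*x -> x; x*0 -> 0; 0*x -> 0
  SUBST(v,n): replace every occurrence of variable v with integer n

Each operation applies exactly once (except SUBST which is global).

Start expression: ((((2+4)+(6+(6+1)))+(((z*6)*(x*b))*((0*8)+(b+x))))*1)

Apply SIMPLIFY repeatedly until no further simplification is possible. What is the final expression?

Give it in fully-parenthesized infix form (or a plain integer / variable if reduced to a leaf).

Start: ((((2+4)+(6+(6+1)))+(((z*6)*(x*b))*((0*8)+(b+x))))*1)
Step 1: at root: ((((2+4)+(6+(6+1)))+(((z*6)*(x*b))*((0*8)+(b+x))))*1) -> (((2+4)+(6+(6+1)))+(((z*6)*(x*b))*((0*8)+(b+x)))); overall: ((((2+4)+(6+(6+1)))+(((z*6)*(x*b))*((0*8)+(b+x))))*1) -> (((2+4)+(6+(6+1)))+(((z*6)*(x*b))*((0*8)+(b+x))))
Step 2: at LL: (2+4) -> 6; overall: (((2+4)+(6+(6+1)))+(((z*6)*(x*b))*((0*8)+(b+x)))) -> ((6+(6+(6+1)))+(((z*6)*(x*b))*((0*8)+(b+x))))
Step 3: at LRR: (6+1) -> 7; overall: ((6+(6+(6+1)))+(((z*6)*(x*b))*((0*8)+(b+x)))) -> ((6+(6+7))+(((z*6)*(x*b))*((0*8)+(b+x))))
Step 4: at LR: (6+7) -> 13; overall: ((6+(6+7))+(((z*6)*(x*b))*((0*8)+(b+x)))) -> ((6+13)+(((z*6)*(x*b))*((0*8)+(b+x))))
Step 5: at L: (6+13) -> 19; overall: ((6+13)+(((z*6)*(x*b))*((0*8)+(b+x)))) -> (19+(((z*6)*(x*b))*((0*8)+(b+x))))
Step 6: at RRL: (0*8) -> 0; overall: (19+(((z*6)*(x*b))*((0*8)+(b+x)))) -> (19+(((z*6)*(x*b))*(0+(b+x))))
Step 7: at RR: (0+(b+x)) -> (b+x); overall: (19+(((z*6)*(x*b))*(0+(b+x)))) -> (19+(((z*6)*(x*b))*(b+x)))
Fixed point: (19+(((z*6)*(x*b))*(b+x)))

Answer: (19+(((z*6)*(x*b))*(b+x)))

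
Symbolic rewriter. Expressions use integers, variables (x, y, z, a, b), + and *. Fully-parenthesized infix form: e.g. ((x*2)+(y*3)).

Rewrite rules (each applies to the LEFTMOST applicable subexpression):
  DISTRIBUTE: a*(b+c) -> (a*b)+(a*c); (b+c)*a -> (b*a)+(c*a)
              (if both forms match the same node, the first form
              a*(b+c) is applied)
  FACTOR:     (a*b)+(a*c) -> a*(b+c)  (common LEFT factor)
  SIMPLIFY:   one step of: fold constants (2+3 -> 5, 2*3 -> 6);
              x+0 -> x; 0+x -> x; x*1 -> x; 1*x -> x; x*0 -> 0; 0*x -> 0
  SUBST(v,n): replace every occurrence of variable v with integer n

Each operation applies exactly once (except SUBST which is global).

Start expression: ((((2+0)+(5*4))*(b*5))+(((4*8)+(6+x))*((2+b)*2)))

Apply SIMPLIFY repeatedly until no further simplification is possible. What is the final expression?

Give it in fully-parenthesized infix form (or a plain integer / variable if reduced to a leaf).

Start: ((((2+0)+(5*4))*(b*5))+(((4*8)+(6+x))*((2+b)*2)))
Step 1: at LLL: (2+0) -> 2; overall: ((((2+0)+(5*4))*(b*5))+(((4*8)+(6+x))*((2+b)*2))) -> (((2+(5*4))*(b*5))+(((4*8)+(6+x))*((2+b)*2)))
Step 2: at LLR: (5*4) -> 20; overall: (((2+(5*4))*(b*5))+(((4*8)+(6+x))*((2+b)*2))) -> (((2+20)*(b*5))+(((4*8)+(6+x))*((2+b)*2)))
Step 3: at LL: (2+20) -> 22; overall: (((2+20)*(b*5))+(((4*8)+(6+x))*((2+b)*2))) -> ((22*(b*5))+(((4*8)+(6+x))*((2+b)*2)))
Step 4: at RLL: (4*8) -> 32; overall: ((22*(b*5))+(((4*8)+(6+x))*((2+b)*2))) -> ((22*(b*5))+((32+(6+x))*((2+b)*2)))
Fixed point: ((22*(b*5))+((32+(6+x))*((2+b)*2)))

Answer: ((22*(b*5))+((32+(6+x))*((2+b)*2)))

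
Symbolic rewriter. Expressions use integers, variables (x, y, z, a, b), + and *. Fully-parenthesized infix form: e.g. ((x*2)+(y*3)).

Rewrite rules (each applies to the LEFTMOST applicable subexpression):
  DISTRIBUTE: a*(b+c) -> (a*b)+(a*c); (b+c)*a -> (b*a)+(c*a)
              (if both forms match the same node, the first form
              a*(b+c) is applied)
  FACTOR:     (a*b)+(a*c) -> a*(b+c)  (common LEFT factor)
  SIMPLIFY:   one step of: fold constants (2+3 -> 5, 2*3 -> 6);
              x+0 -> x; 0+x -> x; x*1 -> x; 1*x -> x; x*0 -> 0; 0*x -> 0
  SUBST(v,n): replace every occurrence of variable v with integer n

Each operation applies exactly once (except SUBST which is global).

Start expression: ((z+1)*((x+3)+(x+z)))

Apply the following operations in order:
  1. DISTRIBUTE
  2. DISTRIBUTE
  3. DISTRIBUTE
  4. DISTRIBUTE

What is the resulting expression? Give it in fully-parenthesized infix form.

Answer: ((((z*x)+(1*x))+((z*3)+(1*3)))+((z+1)*(x+z)))

Derivation:
Start: ((z+1)*((x+3)+(x+z)))
Apply DISTRIBUTE at root (target: ((z+1)*((x+3)+(x+z)))): ((z+1)*((x+3)+(x+z))) -> (((z+1)*(x+3))+((z+1)*(x+z)))
Apply DISTRIBUTE at L (target: ((z+1)*(x+3))): (((z+1)*(x+3))+((z+1)*(x+z))) -> ((((z+1)*x)+((z+1)*3))+((z+1)*(x+z)))
Apply DISTRIBUTE at LL (target: ((z+1)*x)): ((((z+1)*x)+((z+1)*3))+((z+1)*(x+z))) -> ((((z*x)+(1*x))+((z+1)*3))+((z+1)*(x+z)))
Apply DISTRIBUTE at LR (target: ((z+1)*3)): ((((z*x)+(1*x))+((z+1)*3))+((z+1)*(x+z))) -> ((((z*x)+(1*x))+((z*3)+(1*3)))+((z+1)*(x+z)))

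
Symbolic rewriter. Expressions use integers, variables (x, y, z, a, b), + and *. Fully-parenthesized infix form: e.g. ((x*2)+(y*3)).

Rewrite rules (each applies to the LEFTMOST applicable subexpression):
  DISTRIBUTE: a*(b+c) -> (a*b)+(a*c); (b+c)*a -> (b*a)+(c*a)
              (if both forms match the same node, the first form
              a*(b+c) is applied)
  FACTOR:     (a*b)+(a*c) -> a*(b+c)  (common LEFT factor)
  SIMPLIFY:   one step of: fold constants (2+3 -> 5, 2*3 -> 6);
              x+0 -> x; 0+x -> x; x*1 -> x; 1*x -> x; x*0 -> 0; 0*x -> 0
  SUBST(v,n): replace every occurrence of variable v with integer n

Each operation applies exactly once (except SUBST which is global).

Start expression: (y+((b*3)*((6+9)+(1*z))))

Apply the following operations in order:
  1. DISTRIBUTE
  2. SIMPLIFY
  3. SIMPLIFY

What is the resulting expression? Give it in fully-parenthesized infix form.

Answer: (y+(((b*3)*15)+((b*3)*z)))

Derivation:
Start: (y+((b*3)*((6+9)+(1*z))))
Apply DISTRIBUTE at R (target: ((b*3)*((6+9)+(1*z)))): (y+((b*3)*((6+9)+(1*z)))) -> (y+(((b*3)*(6+9))+((b*3)*(1*z))))
Apply SIMPLIFY at RLR (target: (6+9)): (y+(((b*3)*(6+9))+((b*3)*(1*z)))) -> (y+(((b*3)*15)+((b*3)*(1*z))))
Apply SIMPLIFY at RRR (target: (1*z)): (y+(((b*3)*15)+((b*3)*(1*z)))) -> (y+(((b*3)*15)+((b*3)*z)))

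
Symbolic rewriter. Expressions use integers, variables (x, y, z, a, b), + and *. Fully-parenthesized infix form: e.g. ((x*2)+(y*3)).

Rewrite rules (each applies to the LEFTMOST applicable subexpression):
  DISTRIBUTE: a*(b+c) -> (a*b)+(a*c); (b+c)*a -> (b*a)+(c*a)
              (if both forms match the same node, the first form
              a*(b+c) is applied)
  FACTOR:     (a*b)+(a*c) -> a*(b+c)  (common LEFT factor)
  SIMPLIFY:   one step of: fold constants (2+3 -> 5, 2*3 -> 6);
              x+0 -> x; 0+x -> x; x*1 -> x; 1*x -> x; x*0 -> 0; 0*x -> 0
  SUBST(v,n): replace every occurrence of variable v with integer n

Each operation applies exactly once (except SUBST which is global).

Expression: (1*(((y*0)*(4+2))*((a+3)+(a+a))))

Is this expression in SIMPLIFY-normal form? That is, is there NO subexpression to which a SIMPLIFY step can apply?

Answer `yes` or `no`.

Answer: no

Derivation:
Expression: (1*(((y*0)*(4+2))*((a+3)+(a+a))))
Scanning for simplifiable subexpressions (pre-order)...
  at root: (1*(((y*0)*(4+2))*((a+3)+(a+a)))) (SIMPLIFIABLE)
  at R: (((y*0)*(4+2))*((a+3)+(a+a))) (not simplifiable)
  at RL: ((y*0)*(4+2)) (not simplifiable)
  at RLL: (y*0) (SIMPLIFIABLE)
  at RLR: (4+2) (SIMPLIFIABLE)
  at RR: ((a+3)+(a+a)) (not simplifiable)
  at RRL: (a+3) (not simplifiable)
  at RRR: (a+a) (not simplifiable)
Found simplifiable subexpr at path root: (1*(((y*0)*(4+2))*((a+3)+(a+a))))
One SIMPLIFY step would give: (((y*0)*(4+2))*((a+3)+(a+a)))
-> NOT in normal form.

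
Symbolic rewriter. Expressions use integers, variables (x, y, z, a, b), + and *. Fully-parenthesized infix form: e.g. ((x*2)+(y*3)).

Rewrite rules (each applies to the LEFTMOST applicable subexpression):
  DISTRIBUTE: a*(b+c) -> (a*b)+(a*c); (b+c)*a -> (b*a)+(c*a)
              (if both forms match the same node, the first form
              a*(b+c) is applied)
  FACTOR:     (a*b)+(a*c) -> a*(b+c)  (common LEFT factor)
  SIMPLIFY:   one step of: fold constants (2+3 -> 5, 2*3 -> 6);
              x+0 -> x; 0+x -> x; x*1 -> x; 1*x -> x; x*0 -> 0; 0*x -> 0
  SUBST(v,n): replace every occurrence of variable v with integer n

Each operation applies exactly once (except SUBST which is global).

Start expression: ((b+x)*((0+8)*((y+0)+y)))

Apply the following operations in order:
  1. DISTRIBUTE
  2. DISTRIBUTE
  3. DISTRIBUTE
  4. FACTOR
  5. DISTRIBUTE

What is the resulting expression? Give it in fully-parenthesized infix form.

Start: ((b+x)*((0+8)*((y+0)+y)))
Apply DISTRIBUTE at root (target: ((b+x)*((0+8)*((y+0)+y)))): ((b+x)*((0+8)*((y+0)+y))) -> ((b*((0+8)*((y+0)+y)))+(x*((0+8)*((y+0)+y))))
Apply DISTRIBUTE at LR (target: ((0+8)*((y+0)+y))): ((b*((0+8)*((y+0)+y)))+(x*((0+8)*((y+0)+y)))) -> ((b*(((0+8)*(y+0))+((0+8)*y)))+(x*((0+8)*((y+0)+y))))
Apply DISTRIBUTE at L (target: (b*(((0+8)*(y+0))+((0+8)*y)))): ((b*(((0+8)*(y+0))+((0+8)*y)))+(x*((0+8)*((y+0)+y)))) -> (((b*((0+8)*(y+0)))+(b*((0+8)*y)))+(x*((0+8)*((y+0)+y))))
Apply FACTOR at L (target: ((b*((0+8)*(y+0)))+(b*((0+8)*y)))): (((b*((0+8)*(y+0)))+(b*((0+8)*y)))+(x*((0+8)*((y+0)+y)))) -> ((b*(((0+8)*(y+0))+((0+8)*y)))+(x*((0+8)*((y+0)+y))))
Apply DISTRIBUTE at L (target: (b*(((0+8)*(y+0))+((0+8)*y)))): ((b*(((0+8)*(y+0))+((0+8)*y)))+(x*((0+8)*((y+0)+y)))) -> (((b*((0+8)*(y+0)))+(b*((0+8)*y)))+(x*((0+8)*((y+0)+y))))

Answer: (((b*((0+8)*(y+0)))+(b*((0+8)*y)))+(x*((0+8)*((y+0)+y))))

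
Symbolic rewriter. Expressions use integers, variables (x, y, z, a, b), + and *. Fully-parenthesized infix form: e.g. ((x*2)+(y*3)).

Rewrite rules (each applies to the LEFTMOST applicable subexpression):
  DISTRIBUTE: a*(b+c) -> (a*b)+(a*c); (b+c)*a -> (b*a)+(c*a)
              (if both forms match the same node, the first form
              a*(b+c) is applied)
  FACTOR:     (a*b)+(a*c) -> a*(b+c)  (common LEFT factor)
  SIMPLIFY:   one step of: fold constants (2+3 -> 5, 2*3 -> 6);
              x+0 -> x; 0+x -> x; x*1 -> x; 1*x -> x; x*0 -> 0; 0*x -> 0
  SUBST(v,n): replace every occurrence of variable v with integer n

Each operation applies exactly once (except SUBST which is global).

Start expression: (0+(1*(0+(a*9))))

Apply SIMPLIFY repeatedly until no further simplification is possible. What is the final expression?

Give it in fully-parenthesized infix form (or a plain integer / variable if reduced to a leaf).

Answer: (a*9)

Derivation:
Start: (0+(1*(0+(a*9))))
Step 1: at root: (0+(1*(0+(a*9)))) -> (1*(0+(a*9))); overall: (0+(1*(0+(a*9)))) -> (1*(0+(a*9)))
Step 2: at root: (1*(0+(a*9))) -> (0+(a*9)); overall: (1*(0+(a*9))) -> (0+(a*9))
Step 3: at root: (0+(a*9)) -> (a*9); overall: (0+(a*9)) -> (a*9)
Fixed point: (a*9)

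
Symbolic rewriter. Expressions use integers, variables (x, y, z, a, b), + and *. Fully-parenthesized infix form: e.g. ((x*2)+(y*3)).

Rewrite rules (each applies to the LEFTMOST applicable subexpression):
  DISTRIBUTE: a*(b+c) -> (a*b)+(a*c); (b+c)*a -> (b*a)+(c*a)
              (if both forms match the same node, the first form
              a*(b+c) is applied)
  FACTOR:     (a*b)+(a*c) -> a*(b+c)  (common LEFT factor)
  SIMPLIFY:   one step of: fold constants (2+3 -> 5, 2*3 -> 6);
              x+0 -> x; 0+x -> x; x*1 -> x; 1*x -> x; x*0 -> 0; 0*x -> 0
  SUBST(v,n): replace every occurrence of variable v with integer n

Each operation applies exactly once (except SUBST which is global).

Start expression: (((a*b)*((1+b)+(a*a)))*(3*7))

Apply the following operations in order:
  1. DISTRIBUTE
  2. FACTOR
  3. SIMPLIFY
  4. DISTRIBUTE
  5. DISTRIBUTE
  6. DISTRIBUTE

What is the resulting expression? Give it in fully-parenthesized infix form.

Start: (((a*b)*((1+b)+(a*a)))*(3*7))
Apply DISTRIBUTE at L (target: ((a*b)*((1+b)+(a*a)))): (((a*b)*((1+b)+(a*a)))*(3*7)) -> ((((a*b)*(1+b))+((a*b)*(a*a)))*(3*7))
Apply FACTOR at L (target: (((a*b)*(1+b))+((a*b)*(a*a)))): ((((a*b)*(1+b))+((a*b)*(a*a)))*(3*7)) -> (((a*b)*((1+b)+(a*a)))*(3*7))
Apply SIMPLIFY at R (target: (3*7)): (((a*b)*((1+b)+(a*a)))*(3*7)) -> (((a*b)*((1+b)+(a*a)))*21)
Apply DISTRIBUTE at L (target: ((a*b)*((1+b)+(a*a)))): (((a*b)*((1+b)+(a*a)))*21) -> ((((a*b)*(1+b))+((a*b)*(a*a)))*21)
Apply DISTRIBUTE at root (target: ((((a*b)*(1+b))+((a*b)*(a*a)))*21)): ((((a*b)*(1+b))+((a*b)*(a*a)))*21) -> ((((a*b)*(1+b))*21)+(((a*b)*(a*a))*21))
Apply DISTRIBUTE at LL (target: ((a*b)*(1+b))): ((((a*b)*(1+b))*21)+(((a*b)*(a*a))*21)) -> (((((a*b)*1)+((a*b)*b))*21)+(((a*b)*(a*a))*21))

Answer: (((((a*b)*1)+((a*b)*b))*21)+(((a*b)*(a*a))*21))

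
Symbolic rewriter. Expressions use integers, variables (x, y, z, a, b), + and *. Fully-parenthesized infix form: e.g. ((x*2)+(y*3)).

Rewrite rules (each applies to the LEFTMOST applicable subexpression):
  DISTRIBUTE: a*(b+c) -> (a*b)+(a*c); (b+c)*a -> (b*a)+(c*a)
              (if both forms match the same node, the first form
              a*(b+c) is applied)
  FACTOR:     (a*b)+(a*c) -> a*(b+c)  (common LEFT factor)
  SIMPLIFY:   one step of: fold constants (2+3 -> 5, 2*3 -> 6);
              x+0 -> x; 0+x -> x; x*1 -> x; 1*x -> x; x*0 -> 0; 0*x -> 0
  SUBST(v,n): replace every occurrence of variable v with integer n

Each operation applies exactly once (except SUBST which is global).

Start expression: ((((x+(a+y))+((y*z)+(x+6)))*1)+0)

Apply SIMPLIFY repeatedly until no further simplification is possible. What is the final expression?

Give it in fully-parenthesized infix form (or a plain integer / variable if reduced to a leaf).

Start: ((((x+(a+y))+((y*z)+(x+6)))*1)+0)
Step 1: at root: ((((x+(a+y))+((y*z)+(x+6)))*1)+0) -> (((x+(a+y))+((y*z)+(x+6)))*1); overall: ((((x+(a+y))+((y*z)+(x+6)))*1)+0) -> (((x+(a+y))+((y*z)+(x+6)))*1)
Step 2: at root: (((x+(a+y))+((y*z)+(x+6)))*1) -> ((x+(a+y))+((y*z)+(x+6))); overall: (((x+(a+y))+((y*z)+(x+6)))*1) -> ((x+(a+y))+((y*z)+(x+6)))
Fixed point: ((x+(a+y))+((y*z)+(x+6)))

Answer: ((x+(a+y))+((y*z)+(x+6)))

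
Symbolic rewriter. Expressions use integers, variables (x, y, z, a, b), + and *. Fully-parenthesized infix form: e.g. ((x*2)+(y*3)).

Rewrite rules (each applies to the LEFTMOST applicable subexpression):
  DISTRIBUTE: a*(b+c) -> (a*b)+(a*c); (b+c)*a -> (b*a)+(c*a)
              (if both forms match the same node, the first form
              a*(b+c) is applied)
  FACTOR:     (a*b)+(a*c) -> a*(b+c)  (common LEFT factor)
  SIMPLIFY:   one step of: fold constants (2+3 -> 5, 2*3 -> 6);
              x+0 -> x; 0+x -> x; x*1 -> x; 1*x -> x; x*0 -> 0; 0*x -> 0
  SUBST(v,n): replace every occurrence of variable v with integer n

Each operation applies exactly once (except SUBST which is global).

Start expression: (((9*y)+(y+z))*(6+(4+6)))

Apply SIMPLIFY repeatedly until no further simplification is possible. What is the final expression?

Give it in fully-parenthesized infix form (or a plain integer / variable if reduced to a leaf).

Answer: (((9*y)+(y+z))*16)

Derivation:
Start: (((9*y)+(y+z))*(6+(4+6)))
Step 1: at RR: (4+6) -> 10; overall: (((9*y)+(y+z))*(6+(4+6))) -> (((9*y)+(y+z))*(6+10))
Step 2: at R: (6+10) -> 16; overall: (((9*y)+(y+z))*(6+10)) -> (((9*y)+(y+z))*16)
Fixed point: (((9*y)+(y+z))*16)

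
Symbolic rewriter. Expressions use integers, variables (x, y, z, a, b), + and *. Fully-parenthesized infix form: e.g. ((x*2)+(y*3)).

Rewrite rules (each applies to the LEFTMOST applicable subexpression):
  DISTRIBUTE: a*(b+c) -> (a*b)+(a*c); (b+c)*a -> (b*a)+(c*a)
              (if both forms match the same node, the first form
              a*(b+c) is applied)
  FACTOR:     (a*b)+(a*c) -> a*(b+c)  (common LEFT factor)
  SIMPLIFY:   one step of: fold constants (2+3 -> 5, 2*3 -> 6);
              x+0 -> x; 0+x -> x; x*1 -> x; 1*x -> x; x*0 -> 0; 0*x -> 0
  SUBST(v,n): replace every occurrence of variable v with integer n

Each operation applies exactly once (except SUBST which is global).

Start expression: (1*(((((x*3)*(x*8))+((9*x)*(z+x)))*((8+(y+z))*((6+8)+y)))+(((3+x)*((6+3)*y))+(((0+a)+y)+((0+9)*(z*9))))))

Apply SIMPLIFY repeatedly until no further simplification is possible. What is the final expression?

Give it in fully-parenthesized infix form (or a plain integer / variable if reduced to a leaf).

Start: (1*(((((x*3)*(x*8))+((9*x)*(z+x)))*((8+(y+z))*((6+8)+y)))+(((3+x)*((6+3)*y))+(((0+a)+y)+((0+9)*(z*9))))))
Step 1: at root: (1*(((((x*3)*(x*8))+((9*x)*(z+x)))*((8+(y+z))*((6+8)+y)))+(((3+x)*((6+3)*y))+(((0+a)+y)+((0+9)*(z*9)))))) -> (((((x*3)*(x*8))+((9*x)*(z+x)))*((8+(y+z))*((6+8)+y)))+(((3+x)*((6+3)*y))+(((0+a)+y)+((0+9)*(z*9))))); overall: (1*(((((x*3)*(x*8))+((9*x)*(z+x)))*((8+(y+z))*((6+8)+y)))+(((3+x)*((6+3)*y))+(((0+a)+y)+((0+9)*(z*9)))))) -> (((((x*3)*(x*8))+((9*x)*(z+x)))*((8+(y+z))*((6+8)+y)))+(((3+x)*((6+3)*y))+(((0+a)+y)+((0+9)*(z*9)))))
Step 2: at LRRL: (6+8) -> 14; overall: (((((x*3)*(x*8))+((9*x)*(z+x)))*((8+(y+z))*((6+8)+y)))+(((3+x)*((6+3)*y))+(((0+a)+y)+((0+9)*(z*9))))) -> (((((x*3)*(x*8))+((9*x)*(z+x)))*((8+(y+z))*(14+y)))+(((3+x)*((6+3)*y))+(((0+a)+y)+((0+9)*(z*9)))))
Step 3: at RLRL: (6+3) -> 9; overall: (((((x*3)*(x*8))+((9*x)*(z+x)))*((8+(y+z))*(14+y)))+(((3+x)*((6+3)*y))+(((0+a)+y)+((0+9)*(z*9))))) -> (((((x*3)*(x*8))+((9*x)*(z+x)))*((8+(y+z))*(14+y)))+(((3+x)*(9*y))+(((0+a)+y)+((0+9)*(z*9)))))
Step 4: at RRLL: (0+a) -> a; overall: (((((x*3)*(x*8))+((9*x)*(z+x)))*((8+(y+z))*(14+y)))+(((3+x)*(9*y))+(((0+a)+y)+((0+9)*(z*9))))) -> (((((x*3)*(x*8))+((9*x)*(z+x)))*((8+(y+z))*(14+y)))+(((3+x)*(9*y))+((a+y)+((0+9)*(z*9)))))
Step 5: at RRRL: (0+9) -> 9; overall: (((((x*3)*(x*8))+((9*x)*(z+x)))*((8+(y+z))*(14+y)))+(((3+x)*(9*y))+((a+y)+((0+9)*(z*9))))) -> (((((x*3)*(x*8))+((9*x)*(z+x)))*((8+(y+z))*(14+y)))+(((3+x)*(9*y))+((a+y)+(9*(z*9)))))
Fixed point: (((((x*3)*(x*8))+((9*x)*(z+x)))*((8+(y+z))*(14+y)))+(((3+x)*(9*y))+((a+y)+(9*(z*9)))))

Answer: (((((x*3)*(x*8))+((9*x)*(z+x)))*((8+(y+z))*(14+y)))+(((3+x)*(9*y))+((a+y)+(9*(z*9)))))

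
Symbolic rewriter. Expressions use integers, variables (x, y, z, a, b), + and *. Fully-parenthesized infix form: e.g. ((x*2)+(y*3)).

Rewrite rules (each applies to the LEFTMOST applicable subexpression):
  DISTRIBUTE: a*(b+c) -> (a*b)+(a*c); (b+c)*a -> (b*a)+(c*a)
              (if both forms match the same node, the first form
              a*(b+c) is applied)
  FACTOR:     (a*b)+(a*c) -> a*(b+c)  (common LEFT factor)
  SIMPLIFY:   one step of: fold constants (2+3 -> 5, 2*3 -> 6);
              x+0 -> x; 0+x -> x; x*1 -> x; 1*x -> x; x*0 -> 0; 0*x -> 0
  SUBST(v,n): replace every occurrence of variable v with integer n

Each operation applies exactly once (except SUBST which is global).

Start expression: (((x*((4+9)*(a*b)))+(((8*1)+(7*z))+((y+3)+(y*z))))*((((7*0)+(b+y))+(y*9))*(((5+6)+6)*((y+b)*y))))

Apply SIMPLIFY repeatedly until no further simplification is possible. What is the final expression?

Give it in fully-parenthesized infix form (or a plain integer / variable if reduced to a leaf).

Start: (((x*((4+9)*(a*b)))+(((8*1)+(7*z))+((y+3)+(y*z))))*((((7*0)+(b+y))+(y*9))*(((5+6)+6)*((y+b)*y))))
Step 1: at LLRL: (4+9) -> 13; overall: (((x*((4+9)*(a*b)))+(((8*1)+(7*z))+((y+3)+(y*z))))*((((7*0)+(b+y))+(y*9))*(((5+6)+6)*((y+b)*y)))) -> (((x*(13*(a*b)))+(((8*1)+(7*z))+((y+3)+(y*z))))*((((7*0)+(b+y))+(y*9))*(((5+6)+6)*((y+b)*y))))
Step 2: at LRLL: (8*1) -> 8; overall: (((x*(13*(a*b)))+(((8*1)+(7*z))+((y+3)+(y*z))))*((((7*0)+(b+y))+(y*9))*(((5+6)+6)*((y+b)*y)))) -> (((x*(13*(a*b)))+((8+(7*z))+((y+3)+(y*z))))*((((7*0)+(b+y))+(y*9))*(((5+6)+6)*((y+b)*y))))
Step 3: at RLLL: (7*0) -> 0; overall: (((x*(13*(a*b)))+((8+(7*z))+((y+3)+(y*z))))*((((7*0)+(b+y))+(y*9))*(((5+6)+6)*((y+b)*y)))) -> (((x*(13*(a*b)))+((8+(7*z))+((y+3)+(y*z))))*(((0+(b+y))+(y*9))*(((5+6)+6)*((y+b)*y))))
Step 4: at RLL: (0+(b+y)) -> (b+y); overall: (((x*(13*(a*b)))+((8+(7*z))+((y+3)+(y*z))))*(((0+(b+y))+(y*9))*(((5+6)+6)*((y+b)*y)))) -> (((x*(13*(a*b)))+((8+(7*z))+((y+3)+(y*z))))*(((b+y)+(y*9))*(((5+6)+6)*((y+b)*y))))
Step 5: at RRLL: (5+6) -> 11; overall: (((x*(13*(a*b)))+((8+(7*z))+((y+3)+(y*z))))*(((b+y)+(y*9))*(((5+6)+6)*((y+b)*y)))) -> (((x*(13*(a*b)))+((8+(7*z))+((y+3)+(y*z))))*(((b+y)+(y*9))*((11+6)*((y+b)*y))))
Step 6: at RRL: (11+6) -> 17; overall: (((x*(13*(a*b)))+((8+(7*z))+((y+3)+(y*z))))*(((b+y)+(y*9))*((11+6)*((y+b)*y)))) -> (((x*(13*(a*b)))+((8+(7*z))+((y+3)+(y*z))))*(((b+y)+(y*9))*(17*((y+b)*y))))
Fixed point: (((x*(13*(a*b)))+((8+(7*z))+((y+3)+(y*z))))*(((b+y)+(y*9))*(17*((y+b)*y))))

Answer: (((x*(13*(a*b)))+((8+(7*z))+((y+3)+(y*z))))*(((b+y)+(y*9))*(17*((y+b)*y))))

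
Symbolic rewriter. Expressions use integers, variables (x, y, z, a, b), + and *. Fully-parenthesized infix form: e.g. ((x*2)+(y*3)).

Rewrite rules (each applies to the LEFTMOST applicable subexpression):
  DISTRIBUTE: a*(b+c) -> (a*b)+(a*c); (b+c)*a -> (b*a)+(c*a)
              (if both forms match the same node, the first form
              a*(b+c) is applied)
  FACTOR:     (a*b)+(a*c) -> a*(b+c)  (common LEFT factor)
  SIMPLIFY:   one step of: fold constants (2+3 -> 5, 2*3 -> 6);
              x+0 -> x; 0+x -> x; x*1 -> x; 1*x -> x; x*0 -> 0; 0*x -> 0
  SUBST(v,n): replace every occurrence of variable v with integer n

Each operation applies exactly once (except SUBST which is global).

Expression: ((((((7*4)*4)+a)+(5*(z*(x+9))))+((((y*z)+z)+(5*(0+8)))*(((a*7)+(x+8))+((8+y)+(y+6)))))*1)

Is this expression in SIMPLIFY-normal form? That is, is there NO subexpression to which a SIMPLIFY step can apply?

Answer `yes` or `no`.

Answer: no

Derivation:
Expression: ((((((7*4)*4)+a)+(5*(z*(x+9))))+((((y*z)+z)+(5*(0+8)))*(((a*7)+(x+8))+((8+y)+(y+6)))))*1)
Scanning for simplifiable subexpressions (pre-order)...
  at root: ((((((7*4)*4)+a)+(5*(z*(x+9))))+((((y*z)+z)+(5*(0+8)))*(((a*7)+(x+8))+((8+y)+(y+6)))))*1) (SIMPLIFIABLE)
  at L: (((((7*4)*4)+a)+(5*(z*(x+9))))+((((y*z)+z)+(5*(0+8)))*(((a*7)+(x+8))+((8+y)+(y+6))))) (not simplifiable)
  at LL: ((((7*4)*4)+a)+(5*(z*(x+9)))) (not simplifiable)
  at LLL: (((7*4)*4)+a) (not simplifiable)
  at LLLL: ((7*4)*4) (not simplifiable)
  at LLLLL: (7*4) (SIMPLIFIABLE)
  at LLR: (5*(z*(x+9))) (not simplifiable)
  at LLRR: (z*(x+9)) (not simplifiable)
  at LLRRR: (x+9) (not simplifiable)
  at LR: ((((y*z)+z)+(5*(0+8)))*(((a*7)+(x+8))+((8+y)+(y+6)))) (not simplifiable)
  at LRL: (((y*z)+z)+(5*(0+8))) (not simplifiable)
  at LRLL: ((y*z)+z) (not simplifiable)
  at LRLLL: (y*z) (not simplifiable)
  at LRLR: (5*(0+8)) (not simplifiable)
  at LRLRR: (0+8) (SIMPLIFIABLE)
  at LRR: (((a*7)+(x+8))+((8+y)+(y+6))) (not simplifiable)
  at LRRL: ((a*7)+(x+8)) (not simplifiable)
  at LRRLL: (a*7) (not simplifiable)
  at LRRLR: (x+8) (not simplifiable)
  at LRRR: ((8+y)+(y+6)) (not simplifiable)
  at LRRRL: (8+y) (not simplifiable)
  at LRRRR: (y+6) (not simplifiable)
Found simplifiable subexpr at path root: ((((((7*4)*4)+a)+(5*(z*(x+9))))+((((y*z)+z)+(5*(0+8)))*(((a*7)+(x+8))+((8+y)+(y+6)))))*1)
One SIMPLIFY step would give: (((((7*4)*4)+a)+(5*(z*(x+9))))+((((y*z)+z)+(5*(0+8)))*(((a*7)+(x+8))+((8+y)+(y+6)))))
-> NOT in normal form.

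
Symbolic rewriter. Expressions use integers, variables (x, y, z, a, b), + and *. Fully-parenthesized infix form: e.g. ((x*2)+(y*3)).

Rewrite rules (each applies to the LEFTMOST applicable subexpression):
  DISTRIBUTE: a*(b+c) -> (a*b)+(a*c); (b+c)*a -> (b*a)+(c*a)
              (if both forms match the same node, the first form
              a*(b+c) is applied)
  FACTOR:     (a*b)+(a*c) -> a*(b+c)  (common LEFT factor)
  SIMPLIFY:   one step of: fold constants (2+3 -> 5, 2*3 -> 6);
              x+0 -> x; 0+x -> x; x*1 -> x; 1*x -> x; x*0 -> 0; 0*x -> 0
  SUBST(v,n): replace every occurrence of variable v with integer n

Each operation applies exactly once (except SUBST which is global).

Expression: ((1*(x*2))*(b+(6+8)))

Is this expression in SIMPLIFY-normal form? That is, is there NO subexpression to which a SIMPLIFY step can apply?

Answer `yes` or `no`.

Answer: no

Derivation:
Expression: ((1*(x*2))*(b+(6+8)))
Scanning for simplifiable subexpressions (pre-order)...
  at root: ((1*(x*2))*(b+(6+8))) (not simplifiable)
  at L: (1*(x*2)) (SIMPLIFIABLE)
  at LR: (x*2) (not simplifiable)
  at R: (b+(6+8)) (not simplifiable)
  at RR: (6+8) (SIMPLIFIABLE)
Found simplifiable subexpr at path L: (1*(x*2))
One SIMPLIFY step would give: ((x*2)*(b+(6+8)))
-> NOT in normal form.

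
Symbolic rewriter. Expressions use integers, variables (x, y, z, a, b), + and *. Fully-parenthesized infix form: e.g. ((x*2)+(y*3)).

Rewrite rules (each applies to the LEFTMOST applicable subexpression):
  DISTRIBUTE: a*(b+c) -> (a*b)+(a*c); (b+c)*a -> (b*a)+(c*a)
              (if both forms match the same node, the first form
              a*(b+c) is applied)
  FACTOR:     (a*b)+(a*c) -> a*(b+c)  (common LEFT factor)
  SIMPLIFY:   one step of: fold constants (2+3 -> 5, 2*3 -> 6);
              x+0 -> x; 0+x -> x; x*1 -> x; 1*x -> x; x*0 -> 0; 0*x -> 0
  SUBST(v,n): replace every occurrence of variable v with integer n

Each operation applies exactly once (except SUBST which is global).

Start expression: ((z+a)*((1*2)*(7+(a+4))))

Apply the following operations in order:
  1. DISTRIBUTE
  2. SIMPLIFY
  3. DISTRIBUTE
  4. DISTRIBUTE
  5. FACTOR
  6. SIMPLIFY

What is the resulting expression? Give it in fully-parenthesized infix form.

Answer: ((z*(14+(2*(a+4))))+(a*((1*2)*(7+(a+4)))))

Derivation:
Start: ((z+a)*((1*2)*(7+(a+4))))
Apply DISTRIBUTE at root (target: ((z+a)*((1*2)*(7+(a+4))))): ((z+a)*((1*2)*(7+(a+4)))) -> ((z*((1*2)*(7+(a+4))))+(a*((1*2)*(7+(a+4)))))
Apply SIMPLIFY at LRL (target: (1*2)): ((z*((1*2)*(7+(a+4))))+(a*((1*2)*(7+(a+4))))) -> ((z*(2*(7+(a+4))))+(a*((1*2)*(7+(a+4)))))
Apply DISTRIBUTE at LR (target: (2*(7+(a+4)))): ((z*(2*(7+(a+4))))+(a*((1*2)*(7+(a+4))))) -> ((z*((2*7)+(2*(a+4))))+(a*((1*2)*(7+(a+4)))))
Apply DISTRIBUTE at L (target: (z*((2*7)+(2*(a+4))))): ((z*((2*7)+(2*(a+4))))+(a*((1*2)*(7+(a+4))))) -> (((z*(2*7))+(z*(2*(a+4))))+(a*((1*2)*(7+(a+4)))))
Apply FACTOR at L (target: ((z*(2*7))+(z*(2*(a+4))))): (((z*(2*7))+(z*(2*(a+4))))+(a*((1*2)*(7+(a+4))))) -> ((z*((2*7)+(2*(a+4))))+(a*((1*2)*(7+(a+4)))))
Apply SIMPLIFY at LRL (target: (2*7)): ((z*((2*7)+(2*(a+4))))+(a*((1*2)*(7+(a+4))))) -> ((z*(14+(2*(a+4))))+(a*((1*2)*(7+(a+4)))))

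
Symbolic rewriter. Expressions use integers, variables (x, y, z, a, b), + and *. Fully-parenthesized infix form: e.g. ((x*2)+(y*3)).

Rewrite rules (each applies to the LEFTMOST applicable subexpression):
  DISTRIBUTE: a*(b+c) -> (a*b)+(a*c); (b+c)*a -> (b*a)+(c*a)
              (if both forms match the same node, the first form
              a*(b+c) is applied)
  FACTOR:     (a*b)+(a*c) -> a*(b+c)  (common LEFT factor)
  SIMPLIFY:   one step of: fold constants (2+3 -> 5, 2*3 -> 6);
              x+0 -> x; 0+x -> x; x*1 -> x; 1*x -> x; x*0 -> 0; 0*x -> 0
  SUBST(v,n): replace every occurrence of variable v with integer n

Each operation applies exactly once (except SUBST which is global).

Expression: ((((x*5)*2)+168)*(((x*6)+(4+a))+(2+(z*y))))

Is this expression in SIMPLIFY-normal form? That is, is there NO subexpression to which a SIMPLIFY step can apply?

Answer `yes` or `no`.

Expression: ((((x*5)*2)+168)*(((x*6)+(4+a))+(2+(z*y))))
Scanning for simplifiable subexpressions (pre-order)...
  at root: ((((x*5)*2)+168)*(((x*6)+(4+a))+(2+(z*y)))) (not simplifiable)
  at L: (((x*5)*2)+168) (not simplifiable)
  at LL: ((x*5)*2) (not simplifiable)
  at LLL: (x*5) (not simplifiable)
  at R: (((x*6)+(4+a))+(2+(z*y))) (not simplifiable)
  at RL: ((x*6)+(4+a)) (not simplifiable)
  at RLL: (x*6) (not simplifiable)
  at RLR: (4+a) (not simplifiable)
  at RR: (2+(z*y)) (not simplifiable)
  at RRR: (z*y) (not simplifiable)
Result: no simplifiable subexpression found -> normal form.

Answer: yes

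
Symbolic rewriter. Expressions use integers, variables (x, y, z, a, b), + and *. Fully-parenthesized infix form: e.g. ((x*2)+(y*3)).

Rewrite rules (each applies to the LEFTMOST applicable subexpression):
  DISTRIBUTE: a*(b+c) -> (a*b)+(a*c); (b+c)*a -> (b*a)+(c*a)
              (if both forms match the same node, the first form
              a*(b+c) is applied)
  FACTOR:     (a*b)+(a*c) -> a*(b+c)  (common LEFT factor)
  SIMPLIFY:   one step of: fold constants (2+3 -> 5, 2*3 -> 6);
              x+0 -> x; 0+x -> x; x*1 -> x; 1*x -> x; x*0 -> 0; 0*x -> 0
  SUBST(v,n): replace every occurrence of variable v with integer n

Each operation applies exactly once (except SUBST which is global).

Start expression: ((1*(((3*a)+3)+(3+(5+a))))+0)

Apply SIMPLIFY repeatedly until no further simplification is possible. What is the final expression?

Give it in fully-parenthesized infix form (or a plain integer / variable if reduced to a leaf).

Answer: (((3*a)+3)+(3+(5+a)))

Derivation:
Start: ((1*(((3*a)+3)+(3+(5+a))))+0)
Step 1: at root: ((1*(((3*a)+3)+(3+(5+a))))+0) -> (1*(((3*a)+3)+(3+(5+a)))); overall: ((1*(((3*a)+3)+(3+(5+a))))+0) -> (1*(((3*a)+3)+(3+(5+a))))
Step 2: at root: (1*(((3*a)+3)+(3+(5+a)))) -> (((3*a)+3)+(3+(5+a))); overall: (1*(((3*a)+3)+(3+(5+a)))) -> (((3*a)+3)+(3+(5+a)))
Fixed point: (((3*a)+3)+(3+(5+a)))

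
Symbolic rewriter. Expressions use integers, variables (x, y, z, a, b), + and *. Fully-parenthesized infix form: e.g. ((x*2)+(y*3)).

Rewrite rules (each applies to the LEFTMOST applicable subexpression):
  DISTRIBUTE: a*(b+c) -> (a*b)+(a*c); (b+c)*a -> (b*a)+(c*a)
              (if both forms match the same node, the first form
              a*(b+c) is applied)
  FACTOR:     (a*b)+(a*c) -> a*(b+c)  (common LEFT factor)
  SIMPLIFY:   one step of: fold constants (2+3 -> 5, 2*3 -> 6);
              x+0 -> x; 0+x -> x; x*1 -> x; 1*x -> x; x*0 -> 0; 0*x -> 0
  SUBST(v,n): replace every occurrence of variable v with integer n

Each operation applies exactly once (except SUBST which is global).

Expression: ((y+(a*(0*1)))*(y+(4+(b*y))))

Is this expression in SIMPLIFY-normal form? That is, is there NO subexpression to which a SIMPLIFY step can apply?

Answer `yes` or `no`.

Expression: ((y+(a*(0*1)))*(y+(4+(b*y))))
Scanning for simplifiable subexpressions (pre-order)...
  at root: ((y+(a*(0*1)))*(y+(4+(b*y)))) (not simplifiable)
  at L: (y+(a*(0*1))) (not simplifiable)
  at LR: (a*(0*1)) (not simplifiable)
  at LRR: (0*1) (SIMPLIFIABLE)
  at R: (y+(4+(b*y))) (not simplifiable)
  at RR: (4+(b*y)) (not simplifiable)
  at RRR: (b*y) (not simplifiable)
Found simplifiable subexpr at path LRR: (0*1)
One SIMPLIFY step would give: ((y+(a*0))*(y+(4+(b*y))))
-> NOT in normal form.

Answer: no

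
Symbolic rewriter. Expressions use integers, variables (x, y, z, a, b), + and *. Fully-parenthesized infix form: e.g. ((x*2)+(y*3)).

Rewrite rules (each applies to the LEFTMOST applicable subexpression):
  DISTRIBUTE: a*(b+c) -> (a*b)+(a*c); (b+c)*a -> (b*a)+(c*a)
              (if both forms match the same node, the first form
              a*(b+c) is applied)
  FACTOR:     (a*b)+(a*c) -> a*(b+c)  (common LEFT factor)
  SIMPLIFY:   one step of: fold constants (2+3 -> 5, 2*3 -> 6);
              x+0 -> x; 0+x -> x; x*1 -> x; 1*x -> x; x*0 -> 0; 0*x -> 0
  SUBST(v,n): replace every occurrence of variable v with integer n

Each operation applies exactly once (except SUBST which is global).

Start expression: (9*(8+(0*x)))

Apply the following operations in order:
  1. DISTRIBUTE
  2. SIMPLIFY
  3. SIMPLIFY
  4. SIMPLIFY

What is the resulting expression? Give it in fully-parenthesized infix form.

Start: (9*(8+(0*x)))
Apply DISTRIBUTE at root (target: (9*(8+(0*x)))): (9*(8+(0*x))) -> ((9*8)+(9*(0*x)))
Apply SIMPLIFY at L (target: (9*8)): ((9*8)+(9*(0*x))) -> (72+(9*(0*x)))
Apply SIMPLIFY at RR (target: (0*x)): (72+(9*(0*x))) -> (72+(9*0))
Apply SIMPLIFY at R (target: (9*0)): (72+(9*0)) -> (72+0)

Answer: (72+0)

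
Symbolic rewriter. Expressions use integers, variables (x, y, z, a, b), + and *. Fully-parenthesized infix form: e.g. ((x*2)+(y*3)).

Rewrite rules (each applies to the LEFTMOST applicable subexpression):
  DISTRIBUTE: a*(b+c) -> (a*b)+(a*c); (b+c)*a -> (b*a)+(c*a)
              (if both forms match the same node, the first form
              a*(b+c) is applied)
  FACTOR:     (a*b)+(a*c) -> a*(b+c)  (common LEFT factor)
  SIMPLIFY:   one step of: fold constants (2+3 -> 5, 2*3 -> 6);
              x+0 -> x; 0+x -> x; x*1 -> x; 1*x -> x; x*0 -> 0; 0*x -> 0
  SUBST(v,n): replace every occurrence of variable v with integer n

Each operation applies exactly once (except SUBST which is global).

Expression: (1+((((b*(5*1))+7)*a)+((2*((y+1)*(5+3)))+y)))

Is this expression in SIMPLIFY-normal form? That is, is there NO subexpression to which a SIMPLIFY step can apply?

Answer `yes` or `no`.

Expression: (1+((((b*(5*1))+7)*a)+((2*((y+1)*(5+3)))+y)))
Scanning for simplifiable subexpressions (pre-order)...
  at root: (1+((((b*(5*1))+7)*a)+((2*((y+1)*(5+3)))+y))) (not simplifiable)
  at R: ((((b*(5*1))+7)*a)+((2*((y+1)*(5+3)))+y)) (not simplifiable)
  at RL: (((b*(5*1))+7)*a) (not simplifiable)
  at RLL: ((b*(5*1))+7) (not simplifiable)
  at RLLL: (b*(5*1)) (not simplifiable)
  at RLLLR: (5*1) (SIMPLIFIABLE)
  at RR: ((2*((y+1)*(5+3)))+y) (not simplifiable)
  at RRL: (2*((y+1)*(5+3))) (not simplifiable)
  at RRLR: ((y+1)*(5+3)) (not simplifiable)
  at RRLRL: (y+1) (not simplifiable)
  at RRLRR: (5+3) (SIMPLIFIABLE)
Found simplifiable subexpr at path RLLLR: (5*1)
One SIMPLIFY step would give: (1+((((b*5)+7)*a)+((2*((y+1)*(5+3)))+y)))
-> NOT in normal form.

Answer: no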